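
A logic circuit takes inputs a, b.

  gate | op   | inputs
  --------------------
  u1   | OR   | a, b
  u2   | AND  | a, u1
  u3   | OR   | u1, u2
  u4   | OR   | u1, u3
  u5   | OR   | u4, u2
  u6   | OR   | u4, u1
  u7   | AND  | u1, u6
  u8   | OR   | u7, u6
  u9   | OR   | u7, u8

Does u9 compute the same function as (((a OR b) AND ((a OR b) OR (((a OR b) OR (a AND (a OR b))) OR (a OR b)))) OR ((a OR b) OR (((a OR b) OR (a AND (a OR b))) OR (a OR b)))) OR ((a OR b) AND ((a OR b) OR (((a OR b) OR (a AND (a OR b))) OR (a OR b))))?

Yes

u1 = a OR b
u2 = a AND u1 = a AND (a OR b)
u3 = u1 OR u2 = (a OR b) OR (a AND (a OR b))
u4 = u1 OR u3 = (a OR b) OR ((a OR b) OR (a AND (a OR b)))
u6 = u4 OR u1 = ((a OR b) OR ((a OR b) OR (a AND (a OR b)))) OR (a OR b)
u7 = u1 AND u6 = (a OR b) AND (((a OR b) OR ((a OR b) OR (a AND (a OR b)))) OR (a OR b))
u8 = u7 OR u6 = ((a OR b) AND (((a OR b) OR ((a OR b) OR (a AND (a OR b)))) OR (a OR b))) OR (((a OR b) OR ((a OR b) OR (a AND (a OR b)))) OR (a OR b))
u9 = u7 OR u8 = ((a OR b) AND (((a OR b) OR ((a OR b) OR (a AND (a OR b)))) OR (a OR b))) OR (((a OR b) AND (((a OR b) OR ((a OR b) OR (a AND (a OR b)))) OR (a OR b))) OR (((a OR b) OR ((a OR b) OR (a AND (a OR b)))) OR (a OR b)))
At a=0, b=0: circuit gives 0, formula gives 0.
At a=0, b=1: circuit gives 1, formula gives 1.
Agrees on all 4 inputs.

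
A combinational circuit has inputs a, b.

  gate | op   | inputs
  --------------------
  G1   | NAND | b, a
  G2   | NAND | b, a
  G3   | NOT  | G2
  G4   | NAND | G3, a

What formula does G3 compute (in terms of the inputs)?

G2 = b NAND a
G3 = NOT G2 = NOT (b NAND a)

NOT (b NAND a)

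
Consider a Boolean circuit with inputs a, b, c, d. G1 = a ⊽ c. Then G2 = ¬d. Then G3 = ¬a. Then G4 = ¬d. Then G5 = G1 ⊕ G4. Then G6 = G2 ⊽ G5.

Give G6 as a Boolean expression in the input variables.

G1 = a ⊽ c
G2 = ¬d
G4 = ¬d
G5 = G1 ⊕ G4 = (a ⊽ c) ⊕ ¬d
G6 = G2 ⊽ G5 = ¬d ⊽ ((a ⊽ c) ⊕ ¬d)

¬d ⊽ ((a ⊽ c) ⊕ ¬d)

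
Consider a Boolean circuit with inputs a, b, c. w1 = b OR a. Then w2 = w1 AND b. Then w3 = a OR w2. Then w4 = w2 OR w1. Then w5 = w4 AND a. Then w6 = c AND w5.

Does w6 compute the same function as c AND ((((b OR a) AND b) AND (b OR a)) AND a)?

No

w1 = b OR a
w2 = w1 AND b = (b OR a) AND b
w4 = w2 OR w1 = ((b OR a) AND b) OR (b OR a)
w5 = w4 AND a = (((b OR a) AND b) OR (b OR a)) AND a
w6 = c AND w5 = c AND ((((b OR a) AND b) OR (b OR a)) AND a)
At a=1, b=0, c=1: circuit gives 1, formula gives 0.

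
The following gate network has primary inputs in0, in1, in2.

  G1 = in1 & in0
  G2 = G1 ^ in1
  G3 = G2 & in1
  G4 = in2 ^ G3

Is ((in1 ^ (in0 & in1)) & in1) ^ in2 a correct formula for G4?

G1 = in1 & in0
G2 = G1 ^ in1 = (in1 & in0) ^ in1
G3 = G2 & in1 = ((in1 & in0) ^ in1) & in1
G4 = in2 ^ G3 = in2 ^ (((in1 & in0) ^ in1) & in1)
At in0=0, in1=0, in2=0: circuit gives 0, formula gives 0.
At in0=0, in1=0, in2=1: circuit gives 1, formula gives 1.
Agrees on all 8 inputs.

Yes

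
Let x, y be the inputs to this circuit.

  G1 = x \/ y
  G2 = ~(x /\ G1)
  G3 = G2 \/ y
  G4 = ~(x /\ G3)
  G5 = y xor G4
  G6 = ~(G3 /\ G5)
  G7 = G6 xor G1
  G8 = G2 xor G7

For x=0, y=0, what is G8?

G1 = 0 \/ 0 = 0
G2 = ~(0 /\ 0) = 1
G3 = 1 \/ 0 = 1
G4 = ~(0 /\ 1) = 1
G5 = 0 xor 1 = 1
G6 = ~(1 /\ 1) = 0
G7 = 0 xor 0 = 0
G8 = 1 xor 0 = 1

1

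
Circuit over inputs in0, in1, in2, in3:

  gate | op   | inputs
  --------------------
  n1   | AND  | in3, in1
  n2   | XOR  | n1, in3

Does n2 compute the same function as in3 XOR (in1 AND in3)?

Yes

n1 = in3 AND in1
n2 = n1 XOR in3 = (in3 AND in1) XOR in3
At in0=0, in1=0, in2=0, in3=0: circuit gives 0, formula gives 0.
At in0=0, in1=0, in2=0, in3=1: circuit gives 1, formula gives 1.
Agrees on all 16 inputs.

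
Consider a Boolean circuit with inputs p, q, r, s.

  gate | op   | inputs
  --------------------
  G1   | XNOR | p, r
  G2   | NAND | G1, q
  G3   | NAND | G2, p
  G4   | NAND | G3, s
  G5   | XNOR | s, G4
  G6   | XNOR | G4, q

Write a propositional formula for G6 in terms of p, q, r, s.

G1 = p XNOR r
G2 = G1 NAND q = (p XNOR r) NAND q
G3 = G2 NAND p = ((p XNOR r) NAND q) NAND p
G4 = G3 NAND s = (((p XNOR r) NAND q) NAND p) NAND s
G6 = G4 XNOR q = ((((p XNOR r) NAND q) NAND p) NAND s) XNOR q

((((p XNOR r) NAND q) NAND p) NAND s) XNOR q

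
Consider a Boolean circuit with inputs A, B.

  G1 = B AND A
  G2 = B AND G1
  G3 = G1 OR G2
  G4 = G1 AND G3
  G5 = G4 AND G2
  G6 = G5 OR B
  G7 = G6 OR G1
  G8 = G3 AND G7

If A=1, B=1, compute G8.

G1 = 1 AND 1 = 1
G2 = 1 AND 1 = 1
G3 = 1 OR 1 = 1
G4 = 1 AND 1 = 1
G5 = 1 AND 1 = 1
G6 = 1 OR 1 = 1
G7 = 1 OR 1 = 1
G8 = 1 AND 1 = 1

1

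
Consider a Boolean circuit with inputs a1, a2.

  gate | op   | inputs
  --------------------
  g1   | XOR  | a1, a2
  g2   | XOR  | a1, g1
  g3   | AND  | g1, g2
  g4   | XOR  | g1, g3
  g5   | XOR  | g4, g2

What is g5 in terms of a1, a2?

((a1 XOR a2) XOR ((a1 XOR a2) AND (a1 XOR (a1 XOR a2)))) XOR (a1 XOR (a1 XOR a2))

g1 = a1 XOR a2
g2 = a1 XOR g1 = a1 XOR (a1 XOR a2)
g3 = g1 AND g2 = (a1 XOR a2) AND (a1 XOR (a1 XOR a2))
g4 = g1 XOR g3 = (a1 XOR a2) XOR ((a1 XOR a2) AND (a1 XOR (a1 XOR a2)))
g5 = g4 XOR g2 = ((a1 XOR a2) XOR ((a1 XOR a2) AND (a1 XOR (a1 XOR a2)))) XOR (a1 XOR (a1 XOR a2))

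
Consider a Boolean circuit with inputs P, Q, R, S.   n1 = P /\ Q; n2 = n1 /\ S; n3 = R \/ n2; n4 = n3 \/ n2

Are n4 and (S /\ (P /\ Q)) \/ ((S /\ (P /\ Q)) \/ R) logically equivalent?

n1 = P /\ Q
n2 = n1 /\ S = (P /\ Q) /\ S
n3 = R \/ n2 = R \/ ((P /\ Q) /\ S)
n4 = n3 \/ n2 = (R \/ ((P /\ Q) /\ S)) \/ ((P /\ Q) /\ S)
At P=0, Q=0, R=0, S=0: circuit gives 0, formula gives 0.
At P=0, Q=0, R=1, S=0: circuit gives 1, formula gives 1.
Agrees on all 16 inputs.

Yes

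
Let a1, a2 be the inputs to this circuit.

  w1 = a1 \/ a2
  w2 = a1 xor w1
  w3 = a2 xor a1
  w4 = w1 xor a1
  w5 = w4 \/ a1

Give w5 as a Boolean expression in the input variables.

w1 = a1 \/ a2
w4 = w1 xor a1 = (a1 \/ a2) xor a1
w5 = w4 \/ a1 = ((a1 \/ a2) xor a1) \/ a1

((a1 \/ a2) xor a1) \/ a1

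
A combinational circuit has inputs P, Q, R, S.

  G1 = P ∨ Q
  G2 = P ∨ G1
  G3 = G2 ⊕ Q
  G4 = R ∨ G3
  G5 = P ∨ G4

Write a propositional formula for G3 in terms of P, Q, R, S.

(P ∨ (P ∨ Q)) ⊕ Q

G1 = P ∨ Q
G2 = P ∨ G1 = P ∨ (P ∨ Q)
G3 = G2 ⊕ Q = (P ∨ (P ∨ Q)) ⊕ Q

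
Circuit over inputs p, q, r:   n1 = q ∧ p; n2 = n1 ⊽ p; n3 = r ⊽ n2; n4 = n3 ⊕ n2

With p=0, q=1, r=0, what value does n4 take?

1

n1 = 1 ∧ 0 = 0
n2 = 0 ⊽ 0 = 1
n3 = 0 ⊽ 1 = 0
n4 = 0 ⊕ 1 = 1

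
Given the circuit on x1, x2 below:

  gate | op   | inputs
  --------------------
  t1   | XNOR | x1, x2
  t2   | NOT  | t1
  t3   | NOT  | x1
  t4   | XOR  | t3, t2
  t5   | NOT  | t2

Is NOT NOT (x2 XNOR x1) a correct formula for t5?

t1 = x1 XNOR x2
t2 = NOT t1 = NOT (x1 XNOR x2)
t5 = NOT t2 = NOT NOT (x1 XNOR x2)
At x1=0, x2=1: circuit gives 0, formula gives 0.
At x1=0, x2=0: circuit gives 1, formula gives 1.
Agrees on all 4 inputs.

Yes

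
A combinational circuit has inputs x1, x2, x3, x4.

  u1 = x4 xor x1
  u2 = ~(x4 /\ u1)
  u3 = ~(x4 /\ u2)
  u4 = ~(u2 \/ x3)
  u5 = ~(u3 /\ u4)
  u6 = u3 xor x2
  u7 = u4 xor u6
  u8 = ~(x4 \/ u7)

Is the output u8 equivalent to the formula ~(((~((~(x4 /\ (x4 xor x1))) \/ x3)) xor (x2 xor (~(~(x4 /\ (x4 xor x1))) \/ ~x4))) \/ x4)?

u1 = x4 xor x1
u2 = ~(x4 /\ u1) = ~(x4 /\ (x4 xor x1))
u3 = ~(x4 /\ u2) = ~(x4 /\ (~(x4 /\ (x4 xor x1))))
u4 = ~(u2 \/ x3) = ~((~(x4 /\ (x4 xor x1))) \/ x3)
u6 = u3 xor x2 = (~(x4 /\ (~(x4 /\ (x4 xor x1))))) xor x2
u7 = u4 xor u6 = (~((~(x4 /\ (x4 xor x1))) \/ x3)) xor ((~(x4 /\ (~(x4 /\ (x4 xor x1))))) xor x2)
u8 = ~(x4 \/ u7) = ~(x4 \/ ((~((~(x4 /\ (x4 xor x1))) \/ x3)) xor ((~(x4 /\ (~(x4 /\ (x4 xor x1))))) xor x2)))
At x1=0, x2=0, x3=0, x4=0: circuit gives 0, formula gives 0.
At x1=0, x2=1, x3=0, x4=0: circuit gives 1, formula gives 1.
Agrees on all 16 inputs.

Yes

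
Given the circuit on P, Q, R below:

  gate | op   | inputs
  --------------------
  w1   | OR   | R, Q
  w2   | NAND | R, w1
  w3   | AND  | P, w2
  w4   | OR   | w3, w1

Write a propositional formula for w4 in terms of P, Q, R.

w1 = R OR Q
w2 = R NAND w1 = R NAND (R OR Q)
w3 = P AND w2 = P AND (R NAND (R OR Q))
w4 = w3 OR w1 = (P AND (R NAND (R OR Q))) OR (R OR Q)

(P AND (R NAND (R OR Q))) OR (R OR Q)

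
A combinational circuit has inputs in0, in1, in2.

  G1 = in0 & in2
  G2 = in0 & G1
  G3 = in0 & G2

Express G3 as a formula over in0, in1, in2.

G1 = in0 & in2
G2 = in0 & G1 = in0 & (in0 & in2)
G3 = in0 & G2 = in0 & (in0 & (in0 & in2))

in0 & (in0 & (in0 & in2))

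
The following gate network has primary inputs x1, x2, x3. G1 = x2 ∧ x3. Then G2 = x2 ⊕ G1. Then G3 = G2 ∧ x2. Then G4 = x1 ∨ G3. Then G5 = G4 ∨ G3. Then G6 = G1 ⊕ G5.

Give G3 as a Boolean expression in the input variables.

G1 = x2 ∧ x3
G2 = x2 ⊕ G1 = x2 ⊕ (x2 ∧ x3)
G3 = G2 ∧ x2 = (x2 ⊕ (x2 ∧ x3)) ∧ x2

(x2 ⊕ (x2 ∧ x3)) ∧ x2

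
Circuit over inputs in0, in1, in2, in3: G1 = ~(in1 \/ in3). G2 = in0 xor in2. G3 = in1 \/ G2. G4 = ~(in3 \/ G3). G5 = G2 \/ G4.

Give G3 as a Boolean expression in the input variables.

G2 = in0 xor in2
G3 = in1 \/ G2 = in1 \/ (in0 xor in2)

in1 \/ (in0 xor in2)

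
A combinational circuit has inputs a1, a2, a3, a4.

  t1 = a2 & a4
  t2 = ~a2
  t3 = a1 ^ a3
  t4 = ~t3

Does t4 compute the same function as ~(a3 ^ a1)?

t3 = a1 ^ a3
t4 = ~t3 = ~(a1 ^ a3)
At a1=0, a2=0, a3=1, a4=0: circuit gives 0, formula gives 0.
At a1=0, a2=0, a3=0, a4=0: circuit gives 1, formula gives 1.
Agrees on all 16 inputs.

Yes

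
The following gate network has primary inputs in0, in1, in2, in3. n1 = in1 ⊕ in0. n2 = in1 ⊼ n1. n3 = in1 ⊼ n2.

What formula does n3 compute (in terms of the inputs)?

n1 = in1 ⊕ in0
n2 = in1 ⊼ n1 = in1 ⊼ (in1 ⊕ in0)
n3 = in1 ⊼ n2 = in1 ⊼ (in1 ⊼ (in1 ⊕ in0))

in1 ⊼ (in1 ⊼ (in1 ⊕ in0))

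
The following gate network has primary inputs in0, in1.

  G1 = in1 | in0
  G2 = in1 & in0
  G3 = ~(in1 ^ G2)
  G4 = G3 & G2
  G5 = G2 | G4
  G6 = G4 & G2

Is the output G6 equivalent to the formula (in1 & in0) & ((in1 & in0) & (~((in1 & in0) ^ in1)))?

Yes

G2 = in1 & in0
G3 = ~(in1 ^ G2) = ~(in1 ^ (in1 & in0))
G4 = G3 & G2 = (~(in1 ^ (in1 & in0))) & (in1 & in0)
G6 = G4 & G2 = ((~(in1 ^ (in1 & in0))) & (in1 & in0)) & (in1 & in0)
At in0=0, in1=0: circuit gives 0, formula gives 0.
At in0=1, in1=1: circuit gives 1, formula gives 1.
Agrees on all 4 inputs.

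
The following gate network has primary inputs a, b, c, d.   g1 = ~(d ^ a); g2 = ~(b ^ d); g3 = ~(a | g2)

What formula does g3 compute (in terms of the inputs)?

g2 = ~(b ^ d)
g3 = ~(a | g2) = ~(a | (~(b ^ d)))

~(a | (~(b ^ d)))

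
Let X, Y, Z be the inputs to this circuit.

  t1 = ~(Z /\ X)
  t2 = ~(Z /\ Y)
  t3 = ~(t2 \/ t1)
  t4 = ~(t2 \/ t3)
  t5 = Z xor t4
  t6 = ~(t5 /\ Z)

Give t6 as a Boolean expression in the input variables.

~((Z xor (~((~(Z /\ Y)) \/ (~((~(Z /\ Y)) \/ (~(Z /\ X))))))) /\ Z)

t1 = ~(Z /\ X)
t2 = ~(Z /\ Y)
t3 = ~(t2 \/ t1) = ~((~(Z /\ Y)) \/ (~(Z /\ X)))
t4 = ~(t2 \/ t3) = ~((~(Z /\ Y)) \/ (~((~(Z /\ Y)) \/ (~(Z /\ X)))))
t5 = Z xor t4 = Z xor (~((~(Z /\ Y)) \/ (~((~(Z /\ Y)) \/ (~(Z /\ X))))))
t6 = ~(t5 /\ Z) = ~((Z xor (~((~(Z /\ Y)) \/ (~((~(Z /\ Y)) \/ (~(Z /\ X))))))) /\ Z)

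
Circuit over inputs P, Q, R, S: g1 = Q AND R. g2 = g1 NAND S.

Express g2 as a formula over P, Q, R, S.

g1 = Q AND R
g2 = g1 NAND S = (Q AND R) NAND S

(Q AND R) NAND S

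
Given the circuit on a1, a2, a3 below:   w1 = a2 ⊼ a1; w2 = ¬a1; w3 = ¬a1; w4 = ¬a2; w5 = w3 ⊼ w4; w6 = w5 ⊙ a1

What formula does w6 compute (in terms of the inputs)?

w3 = ¬a1
w4 = ¬a2
w5 = w3 ⊼ w4 = ¬a1 ⊼ ¬a2
w6 = w5 ⊙ a1 = (¬a1 ⊼ ¬a2) ⊙ a1

(¬a1 ⊼ ¬a2) ⊙ a1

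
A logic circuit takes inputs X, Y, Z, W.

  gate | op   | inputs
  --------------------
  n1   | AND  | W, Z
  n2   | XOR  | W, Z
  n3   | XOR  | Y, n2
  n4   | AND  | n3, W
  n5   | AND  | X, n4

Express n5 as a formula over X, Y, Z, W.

X AND ((Y XOR (W XOR Z)) AND W)

n2 = W XOR Z
n3 = Y XOR n2 = Y XOR (W XOR Z)
n4 = n3 AND W = (Y XOR (W XOR Z)) AND W
n5 = X AND n4 = X AND ((Y XOR (W XOR Z)) AND W)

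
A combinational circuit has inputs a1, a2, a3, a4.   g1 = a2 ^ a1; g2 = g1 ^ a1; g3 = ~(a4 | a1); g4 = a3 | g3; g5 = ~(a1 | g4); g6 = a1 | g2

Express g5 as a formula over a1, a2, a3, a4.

g3 = ~(a4 | a1)
g4 = a3 | g3 = a3 | (~(a4 | a1))
g5 = ~(a1 | g4) = ~(a1 | (a3 | (~(a4 | a1))))

~(a1 | (a3 | (~(a4 | a1))))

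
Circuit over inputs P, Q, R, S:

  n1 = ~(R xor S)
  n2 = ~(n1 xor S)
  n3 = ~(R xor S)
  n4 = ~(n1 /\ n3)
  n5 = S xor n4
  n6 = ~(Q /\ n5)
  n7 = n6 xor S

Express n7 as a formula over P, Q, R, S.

(~(Q /\ (S xor (~((~(R xor S)) /\ (~(R xor S))))))) xor S

n1 = ~(R xor S)
n3 = ~(R xor S)
n4 = ~(n1 /\ n3) = ~((~(R xor S)) /\ (~(R xor S)))
n5 = S xor n4 = S xor (~((~(R xor S)) /\ (~(R xor S))))
n6 = ~(Q /\ n5) = ~(Q /\ (S xor (~((~(R xor S)) /\ (~(R xor S))))))
n7 = n6 xor S = (~(Q /\ (S xor (~((~(R xor S)) /\ (~(R xor S))))))) xor S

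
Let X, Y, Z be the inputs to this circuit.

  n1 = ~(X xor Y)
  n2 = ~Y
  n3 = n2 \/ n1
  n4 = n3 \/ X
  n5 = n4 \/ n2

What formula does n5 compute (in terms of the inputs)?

n1 = ~(X xor Y)
n2 = ~Y
n3 = n2 \/ n1 = ~Y \/ (~(X xor Y))
n4 = n3 \/ X = (~Y \/ (~(X xor Y))) \/ X
n5 = n4 \/ n2 = ((~Y \/ (~(X xor Y))) \/ X) \/ ~Y

((~Y \/ (~(X xor Y))) \/ X) \/ ~Y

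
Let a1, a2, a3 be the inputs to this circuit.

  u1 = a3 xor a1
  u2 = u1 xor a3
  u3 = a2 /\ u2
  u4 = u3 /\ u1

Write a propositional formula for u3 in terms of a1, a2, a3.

u1 = a3 xor a1
u2 = u1 xor a3 = (a3 xor a1) xor a3
u3 = a2 /\ u2 = a2 /\ ((a3 xor a1) xor a3)

a2 /\ ((a3 xor a1) xor a3)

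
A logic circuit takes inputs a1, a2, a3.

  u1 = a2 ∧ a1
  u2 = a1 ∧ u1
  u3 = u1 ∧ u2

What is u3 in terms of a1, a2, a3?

(a2 ∧ a1) ∧ (a1 ∧ (a2 ∧ a1))

u1 = a2 ∧ a1
u2 = a1 ∧ u1 = a1 ∧ (a2 ∧ a1)
u3 = u1 ∧ u2 = (a2 ∧ a1) ∧ (a1 ∧ (a2 ∧ a1))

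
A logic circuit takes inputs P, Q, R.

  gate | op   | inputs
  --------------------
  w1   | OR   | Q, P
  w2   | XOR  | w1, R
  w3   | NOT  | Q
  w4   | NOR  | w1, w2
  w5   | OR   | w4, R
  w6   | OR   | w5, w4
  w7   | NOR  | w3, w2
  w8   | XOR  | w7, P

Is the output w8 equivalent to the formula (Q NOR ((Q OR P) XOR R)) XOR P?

w1 = Q OR P
w2 = w1 XOR R = (Q OR P) XOR R
w3 = NOT Q
w7 = w3 NOR w2 = NOT Q NOR ((Q OR P) XOR R)
w8 = w7 XOR P = (NOT Q NOR ((Q OR P) XOR R)) XOR P
At P=0, Q=0, R=0: circuit gives 0, formula gives 1.

No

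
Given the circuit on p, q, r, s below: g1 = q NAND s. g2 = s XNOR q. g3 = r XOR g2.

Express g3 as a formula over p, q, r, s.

g2 = s XNOR q
g3 = r XOR g2 = r XOR (s XNOR q)

r XOR (s XNOR q)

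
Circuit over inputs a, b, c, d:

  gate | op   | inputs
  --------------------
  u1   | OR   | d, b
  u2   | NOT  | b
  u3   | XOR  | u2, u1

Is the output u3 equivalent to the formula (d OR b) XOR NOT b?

Yes

u1 = d OR b
u2 = NOT b
u3 = u2 XOR u1 = NOT b XOR (d OR b)
At a=0, b=0, c=0, d=1: circuit gives 0, formula gives 0.
At a=0, b=0, c=0, d=0: circuit gives 1, formula gives 1.
Agrees on all 16 inputs.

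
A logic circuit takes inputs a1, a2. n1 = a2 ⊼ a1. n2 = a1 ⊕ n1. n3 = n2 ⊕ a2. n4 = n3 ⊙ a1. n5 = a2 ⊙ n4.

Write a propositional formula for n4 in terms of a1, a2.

n1 = a2 ⊼ a1
n2 = a1 ⊕ n1 = a1 ⊕ (a2 ⊼ a1)
n3 = n2 ⊕ a2 = (a1 ⊕ (a2 ⊼ a1)) ⊕ a2
n4 = n3 ⊙ a1 = ((a1 ⊕ (a2 ⊼ a1)) ⊕ a2) ⊙ a1

((a1 ⊕ (a2 ⊼ a1)) ⊕ a2) ⊙ a1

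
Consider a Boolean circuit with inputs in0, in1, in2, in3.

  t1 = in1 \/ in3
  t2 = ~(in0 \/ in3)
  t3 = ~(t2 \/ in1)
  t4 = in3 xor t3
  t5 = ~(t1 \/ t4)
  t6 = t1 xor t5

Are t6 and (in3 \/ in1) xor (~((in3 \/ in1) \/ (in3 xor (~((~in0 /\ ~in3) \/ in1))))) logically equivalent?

t1 = in1 \/ in3
t2 = ~(in0 \/ in3)
t3 = ~(t2 \/ in1) = ~((~(in0 \/ in3)) \/ in1)
t4 = in3 xor t3 = in3 xor (~((~(in0 \/ in3)) \/ in1))
t5 = ~(t1 \/ t4) = ~((in1 \/ in3) \/ (in3 xor (~((~(in0 \/ in3)) \/ in1))))
t6 = t1 xor t5 = (in1 \/ in3) xor (~((in1 \/ in3) \/ (in3 xor (~((~(in0 \/ in3)) \/ in1)))))
At in0=1, in1=0, in2=0, in3=0: circuit gives 0, formula gives 0.
At in0=0, in1=0, in2=0, in3=0: circuit gives 1, formula gives 1.
Agrees on all 16 inputs.

Yes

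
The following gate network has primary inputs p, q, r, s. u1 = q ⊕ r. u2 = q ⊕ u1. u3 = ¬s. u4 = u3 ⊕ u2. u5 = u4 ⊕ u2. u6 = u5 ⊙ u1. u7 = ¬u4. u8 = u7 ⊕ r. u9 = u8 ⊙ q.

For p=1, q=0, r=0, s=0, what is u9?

u1 = 0 ⊕ 0 = 0
u2 = 0 ⊕ 0 = 0
u3 = ¬0 = 1
u4 = 1 ⊕ 0 = 1
u7 = ¬1 = 0
u8 = 0 ⊕ 0 = 0
u9 = 0 ⊙ 0 = 1

1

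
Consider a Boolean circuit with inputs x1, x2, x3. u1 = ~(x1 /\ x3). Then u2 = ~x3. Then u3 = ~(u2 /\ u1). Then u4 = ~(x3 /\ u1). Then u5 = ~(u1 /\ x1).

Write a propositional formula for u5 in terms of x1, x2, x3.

u1 = ~(x1 /\ x3)
u5 = ~(u1 /\ x1) = ~((~(x1 /\ x3)) /\ x1)

~((~(x1 /\ x3)) /\ x1)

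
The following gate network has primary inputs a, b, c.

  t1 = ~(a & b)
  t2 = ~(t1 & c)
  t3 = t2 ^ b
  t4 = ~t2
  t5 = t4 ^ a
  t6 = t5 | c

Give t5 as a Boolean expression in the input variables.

~(~((~(a & b)) & c)) ^ a

t1 = ~(a & b)
t2 = ~(t1 & c) = ~((~(a & b)) & c)
t4 = ~t2 = ~(~((~(a & b)) & c))
t5 = t4 ^ a = ~(~((~(a & b)) & c)) ^ a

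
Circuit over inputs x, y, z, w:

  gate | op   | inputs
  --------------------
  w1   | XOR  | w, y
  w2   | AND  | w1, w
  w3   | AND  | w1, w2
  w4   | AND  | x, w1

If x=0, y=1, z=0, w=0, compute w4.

w1 = 0 XOR 1 = 1
w4 = 0 AND 1 = 0

0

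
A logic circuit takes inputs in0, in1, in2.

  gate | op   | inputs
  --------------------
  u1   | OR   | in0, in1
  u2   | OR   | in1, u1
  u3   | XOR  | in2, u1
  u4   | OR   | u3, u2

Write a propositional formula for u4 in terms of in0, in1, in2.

u1 = in0 OR in1
u2 = in1 OR u1 = in1 OR (in0 OR in1)
u3 = in2 XOR u1 = in2 XOR (in0 OR in1)
u4 = u3 OR u2 = (in2 XOR (in0 OR in1)) OR (in1 OR (in0 OR in1))

(in2 XOR (in0 OR in1)) OR (in1 OR (in0 OR in1))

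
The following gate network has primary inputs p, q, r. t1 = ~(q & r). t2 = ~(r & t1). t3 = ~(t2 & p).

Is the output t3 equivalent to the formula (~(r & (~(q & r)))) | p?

t1 = ~(q & r)
t2 = ~(r & t1) = ~(r & (~(q & r)))
t3 = ~(t2 & p) = ~((~(r & (~(q & r)))) & p)
At p=0, q=0, r=1: circuit gives 1, formula gives 0.

No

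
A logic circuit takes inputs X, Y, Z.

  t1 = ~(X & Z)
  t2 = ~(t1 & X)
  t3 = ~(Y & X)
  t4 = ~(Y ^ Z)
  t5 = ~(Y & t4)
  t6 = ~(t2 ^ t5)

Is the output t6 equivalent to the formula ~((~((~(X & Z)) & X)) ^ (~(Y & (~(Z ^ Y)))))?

t1 = ~(X & Z)
t2 = ~(t1 & X) = ~((~(X & Z)) & X)
t4 = ~(Y ^ Z)
t5 = ~(Y & t4) = ~(Y & (~(Y ^ Z)))
t6 = ~(t2 ^ t5) = ~((~((~(X & Z)) & X)) ^ (~(Y & (~(Y ^ Z)))))
At X=0, Y=1, Z=1: circuit gives 0, formula gives 0.
At X=0, Y=0, Z=0: circuit gives 1, formula gives 1.
Agrees on all 8 inputs.

Yes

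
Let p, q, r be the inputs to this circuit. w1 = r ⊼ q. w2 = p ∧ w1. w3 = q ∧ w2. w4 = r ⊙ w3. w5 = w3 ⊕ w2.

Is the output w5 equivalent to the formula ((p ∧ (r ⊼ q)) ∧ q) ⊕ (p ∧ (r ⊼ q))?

Yes

w1 = r ⊼ q
w2 = p ∧ w1 = p ∧ (r ⊼ q)
w3 = q ∧ w2 = q ∧ (p ∧ (r ⊼ q))
w5 = w3 ⊕ w2 = (q ∧ (p ∧ (r ⊼ q))) ⊕ (p ∧ (r ⊼ q))
At p=0, q=0, r=0: circuit gives 0, formula gives 0.
At p=1, q=0, r=0: circuit gives 1, formula gives 1.
Agrees on all 8 inputs.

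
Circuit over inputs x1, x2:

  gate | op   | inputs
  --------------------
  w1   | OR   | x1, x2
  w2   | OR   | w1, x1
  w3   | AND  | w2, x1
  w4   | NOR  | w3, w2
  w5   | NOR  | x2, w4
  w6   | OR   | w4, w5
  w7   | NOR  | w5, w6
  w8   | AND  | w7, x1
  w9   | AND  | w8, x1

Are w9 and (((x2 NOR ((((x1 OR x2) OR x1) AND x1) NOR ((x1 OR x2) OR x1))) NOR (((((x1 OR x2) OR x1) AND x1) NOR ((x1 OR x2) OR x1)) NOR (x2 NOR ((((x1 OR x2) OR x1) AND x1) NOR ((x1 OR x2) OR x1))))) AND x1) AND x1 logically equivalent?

No

w1 = x1 OR x2
w2 = w1 OR x1 = (x1 OR x2) OR x1
w3 = w2 AND x1 = ((x1 OR x2) OR x1) AND x1
w4 = w3 NOR w2 = (((x1 OR x2) OR x1) AND x1) NOR ((x1 OR x2) OR x1)
w5 = x2 NOR w4 = x2 NOR ((((x1 OR x2) OR x1) AND x1) NOR ((x1 OR x2) OR x1))
w6 = w4 OR w5 = ((((x1 OR x2) OR x1) AND x1) NOR ((x1 OR x2) OR x1)) OR (x2 NOR ((((x1 OR x2) OR x1) AND x1) NOR ((x1 OR x2) OR x1)))
w7 = w5 NOR w6 = (x2 NOR ((((x1 OR x2) OR x1) AND x1) NOR ((x1 OR x2) OR x1))) NOR (((((x1 OR x2) OR x1) AND x1) NOR ((x1 OR x2) OR x1)) OR (x2 NOR ((((x1 OR x2) OR x1) AND x1) NOR ((x1 OR x2) OR x1))))
w8 = w7 AND x1 = ((x2 NOR ((((x1 OR x2) OR x1) AND x1) NOR ((x1 OR x2) OR x1))) NOR (((((x1 OR x2) OR x1) AND x1) NOR ((x1 OR x2) OR x1)) OR (x2 NOR ((((x1 OR x2) OR x1) AND x1) NOR ((x1 OR x2) OR x1))))) AND x1
w9 = w8 AND x1 = (((x2 NOR ((((x1 OR x2) OR x1) AND x1) NOR ((x1 OR x2) OR x1))) NOR (((((x1 OR x2) OR x1) AND x1) NOR ((x1 OR x2) OR x1)) OR (x2 NOR ((((x1 OR x2) OR x1) AND x1) NOR ((x1 OR x2) OR x1))))) AND x1) AND x1
At x1=1, x2=1: circuit gives 1, formula gives 0.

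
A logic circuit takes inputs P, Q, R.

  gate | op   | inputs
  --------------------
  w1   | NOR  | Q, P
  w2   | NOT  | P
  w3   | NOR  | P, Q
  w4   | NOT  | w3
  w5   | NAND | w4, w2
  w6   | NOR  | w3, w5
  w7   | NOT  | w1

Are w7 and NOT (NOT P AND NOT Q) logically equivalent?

w1 = Q NOR P
w7 = NOT w1 = NOT (Q NOR P)
At P=0, Q=0, R=0: circuit gives 0, formula gives 0.
At P=0, Q=1, R=0: circuit gives 1, formula gives 1.
Agrees on all 8 inputs.

Yes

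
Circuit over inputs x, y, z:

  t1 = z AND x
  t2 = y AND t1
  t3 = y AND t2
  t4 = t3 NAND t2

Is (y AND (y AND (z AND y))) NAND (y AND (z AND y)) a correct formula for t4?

t1 = z AND x
t2 = y AND t1 = y AND (z AND x)
t3 = y AND t2 = y AND (y AND (z AND x))
t4 = t3 NAND t2 = (y AND (y AND (z AND x))) NAND (y AND (z AND x))
At x=0, y=1, z=1: circuit gives 1, formula gives 0.

No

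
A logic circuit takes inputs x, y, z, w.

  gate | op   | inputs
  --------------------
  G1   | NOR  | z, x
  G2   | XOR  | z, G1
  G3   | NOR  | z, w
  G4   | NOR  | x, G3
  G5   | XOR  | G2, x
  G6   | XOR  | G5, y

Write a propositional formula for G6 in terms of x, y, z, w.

G1 = z NOR x
G2 = z XOR G1 = z XOR (z NOR x)
G5 = G2 XOR x = (z XOR (z NOR x)) XOR x
G6 = G5 XOR y = ((z XOR (z NOR x)) XOR x) XOR y

((z XOR (z NOR x)) XOR x) XOR y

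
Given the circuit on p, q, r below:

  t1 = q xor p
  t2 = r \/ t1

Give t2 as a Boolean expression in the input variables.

r \/ (q xor p)

t1 = q xor p
t2 = r \/ t1 = r \/ (q xor p)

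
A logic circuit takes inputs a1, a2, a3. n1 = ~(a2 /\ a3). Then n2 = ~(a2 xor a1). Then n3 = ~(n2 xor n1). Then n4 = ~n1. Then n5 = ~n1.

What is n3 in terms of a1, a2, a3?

n1 = ~(a2 /\ a3)
n2 = ~(a2 xor a1)
n3 = ~(n2 xor n1) = ~((~(a2 xor a1)) xor (~(a2 /\ a3)))

~((~(a2 xor a1)) xor (~(a2 /\ a3)))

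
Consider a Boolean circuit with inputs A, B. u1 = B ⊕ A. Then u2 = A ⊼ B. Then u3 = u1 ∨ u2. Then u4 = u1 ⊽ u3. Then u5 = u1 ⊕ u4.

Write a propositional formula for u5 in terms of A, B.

(B ⊕ A) ⊕ ((B ⊕ A) ⊽ ((B ⊕ A) ∨ (A ⊼ B)))

u1 = B ⊕ A
u2 = A ⊼ B
u3 = u1 ∨ u2 = (B ⊕ A) ∨ (A ⊼ B)
u4 = u1 ⊽ u3 = (B ⊕ A) ⊽ ((B ⊕ A) ∨ (A ⊼ B))
u5 = u1 ⊕ u4 = (B ⊕ A) ⊕ ((B ⊕ A) ⊽ ((B ⊕ A) ∨ (A ⊼ B)))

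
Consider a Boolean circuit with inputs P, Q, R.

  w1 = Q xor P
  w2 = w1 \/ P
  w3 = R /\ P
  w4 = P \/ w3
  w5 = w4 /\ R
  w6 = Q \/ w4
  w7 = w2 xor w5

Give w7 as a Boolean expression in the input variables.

((Q xor P) \/ P) xor ((P \/ (R /\ P)) /\ R)

w1 = Q xor P
w2 = w1 \/ P = (Q xor P) \/ P
w3 = R /\ P
w4 = P \/ w3 = P \/ (R /\ P)
w5 = w4 /\ R = (P \/ (R /\ P)) /\ R
w7 = w2 xor w5 = ((Q xor P) \/ P) xor ((P \/ (R /\ P)) /\ R)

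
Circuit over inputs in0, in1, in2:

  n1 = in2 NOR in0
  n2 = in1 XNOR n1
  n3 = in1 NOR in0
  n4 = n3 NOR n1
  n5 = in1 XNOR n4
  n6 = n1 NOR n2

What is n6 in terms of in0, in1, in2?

n1 = in2 NOR in0
n2 = in1 XNOR n1 = in1 XNOR (in2 NOR in0)
n6 = n1 NOR n2 = (in2 NOR in0) NOR (in1 XNOR (in2 NOR in0))

(in2 NOR in0) NOR (in1 XNOR (in2 NOR in0))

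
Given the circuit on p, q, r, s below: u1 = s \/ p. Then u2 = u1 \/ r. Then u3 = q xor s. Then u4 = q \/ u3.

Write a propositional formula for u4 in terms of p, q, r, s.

u3 = q xor s
u4 = q \/ u3 = q \/ (q xor s)

q \/ (q xor s)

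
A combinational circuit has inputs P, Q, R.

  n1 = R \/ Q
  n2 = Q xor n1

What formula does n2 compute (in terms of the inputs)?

n1 = R \/ Q
n2 = Q xor n1 = Q xor (R \/ Q)

Q xor (R \/ Q)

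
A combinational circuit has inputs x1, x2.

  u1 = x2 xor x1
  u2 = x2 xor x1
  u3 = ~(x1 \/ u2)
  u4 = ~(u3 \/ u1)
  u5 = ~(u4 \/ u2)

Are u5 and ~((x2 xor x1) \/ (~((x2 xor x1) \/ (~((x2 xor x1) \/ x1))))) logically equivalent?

u1 = x2 xor x1
u2 = x2 xor x1
u3 = ~(x1 \/ u2) = ~(x1 \/ (x2 xor x1))
u4 = ~(u3 \/ u1) = ~((~(x1 \/ (x2 xor x1))) \/ (x2 xor x1))
u5 = ~(u4 \/ u2) = ~((~((~(x1 \/ (x2 xor x1))) \/ (x2 xor x1))) \/ (x2 xor x1))
At x1=0, x2=1: circuit gives 0, formula gives 0.
At x1=0, x2=0: circuit gives 1, formula gives 1.
Agrees on all 4 inputs.

Yes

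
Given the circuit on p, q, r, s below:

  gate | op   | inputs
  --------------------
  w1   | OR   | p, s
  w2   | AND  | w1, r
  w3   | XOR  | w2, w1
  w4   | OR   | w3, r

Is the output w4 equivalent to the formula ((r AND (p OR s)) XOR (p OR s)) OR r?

w1 = p OR s
w2 = w1 AND r = (p OR s) AND r
w3 = w2 XOR w1 = ((p OR s) AND r) XOR (p OR s)
w4 = w3 OR r = (((p OR s) AND r) XOR (p OR s)) OR r
At p=0, q=0, r=0, s=0: circuit gives 0, formula gives 0.
At p=0, q=0, r=0, s=1: circuit gives 1, formula gives 1.
Agrees on all 16 inputs.

Yes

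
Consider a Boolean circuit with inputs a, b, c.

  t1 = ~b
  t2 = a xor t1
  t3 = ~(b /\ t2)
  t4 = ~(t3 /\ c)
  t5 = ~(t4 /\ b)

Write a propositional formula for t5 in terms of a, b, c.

t1 = ~b
t2 = a xor t1 = a xor ~b
t3 = ~(b /\ t2) = ~(b /\ (a xor ~b))
t4 = ~(t3 /\ c) = ~((~(b /\ (a xor ~b))) /\ c)
t5 = ~(t4 /\ b) = ~((~((~(b /\ (a xor ~b))) /\ c)) /\ b)

~((~((~(b /\ (a xor ~b))) /\ c)) /\ b)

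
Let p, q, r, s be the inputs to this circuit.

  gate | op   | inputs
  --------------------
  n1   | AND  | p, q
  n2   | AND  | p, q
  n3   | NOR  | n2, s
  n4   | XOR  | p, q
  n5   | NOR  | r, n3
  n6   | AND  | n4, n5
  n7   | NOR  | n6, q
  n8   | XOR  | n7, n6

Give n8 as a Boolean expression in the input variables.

n2 = p AND q
n3 = n2 NOR s = (p AND q) NOR s
n4 = p XOR q
n5 = r NOR n3 = r NOR ((p AND q) NOR s)
n6 = n4 AND n5 = (p XOR q) AND (r NOR ((p AND q) NOR s))
n7 = n6 NOR q = ((p XOR q) AND (r NOR ((p AND q) NOR s))) NOR q
n8 = n7 XOR n6 = (((p XOR q) AND (r NOR ((p AND q) NOR s))) NOR q) XOR ((p XOR q) AND (r NOR ((p AND q) NOR s)))

(((p XOR q) AND (r NOR ((p AND q) NOR s))) NOR q) XOR ((p XOR q) AND (r NOR ((p AND q) NOR s)))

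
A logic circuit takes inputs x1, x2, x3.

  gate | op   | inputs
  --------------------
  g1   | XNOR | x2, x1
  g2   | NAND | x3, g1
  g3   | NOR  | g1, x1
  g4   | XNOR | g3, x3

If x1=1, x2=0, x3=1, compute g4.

0

g1 = 0 XNOR 1 = 0
g3 = 0 NOR 1 = 0
g4 = 0 XNOR 1 = 0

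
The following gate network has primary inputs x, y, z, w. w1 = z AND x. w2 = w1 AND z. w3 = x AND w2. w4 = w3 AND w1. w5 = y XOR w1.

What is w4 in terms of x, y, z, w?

(x AND ((z AND x) AND z)) AND (z AND x)

w1 = z AND x
w2 = w1 AND z = (z AND x) AND z
w3 = x AND w2 = x AND ((z AND x) AND z)
w4 = w3 AND w1 = (x AND ((z AND x) AND z)) AND (z AND x)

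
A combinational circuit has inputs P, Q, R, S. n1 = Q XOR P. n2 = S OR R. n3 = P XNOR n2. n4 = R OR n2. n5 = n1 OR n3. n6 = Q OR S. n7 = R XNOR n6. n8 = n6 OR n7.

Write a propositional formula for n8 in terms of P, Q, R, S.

(Q OR S) OR (R XNOR (Q OR S))

n6 = Q OR S
n7 = R XNOR n6 = R XNOR (Q OR S)
n8 = n6 OR n7 = (Q OR S) OR (R XNOR (Q OR S))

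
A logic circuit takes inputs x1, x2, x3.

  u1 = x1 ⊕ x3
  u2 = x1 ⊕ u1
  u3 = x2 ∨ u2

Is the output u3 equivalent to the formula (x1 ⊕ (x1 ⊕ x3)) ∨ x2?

Yes

u1 = x1 ⊕ x3
u2 = x1 ⊕ u1 = x1 ⊕ (x1 ⊕ x3)
u3 = x2 ∨ u2 = x2 ∨ (x1 ⊕ (x1 ⊕ x3))
At x1=0, x2=0, x3=0: circuit gives 0, formula gives 0.
At x1=0, x2=0, x3=1: circuit gives 1, formula gives 1.
Agrees on all 8 inputs.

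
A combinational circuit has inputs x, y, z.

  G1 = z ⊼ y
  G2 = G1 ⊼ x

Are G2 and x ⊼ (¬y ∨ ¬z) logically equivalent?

Yes

G1 = z ⊼ y
G2 = G1 ⊼ x = (z ⊼ y) ⊼ x
At x=1, y=0, z=0: circuit gives 0, formula gives 0.
At x=0, y=0, z=0: circuit gives 1, formula gives 1.
Agrees on all 8 inputs.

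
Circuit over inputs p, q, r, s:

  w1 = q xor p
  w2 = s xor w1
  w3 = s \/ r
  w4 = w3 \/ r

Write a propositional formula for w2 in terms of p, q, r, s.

s xor (q xor p)

w1 = q xor p
w2 = s xor w1 = s xor (q xor p)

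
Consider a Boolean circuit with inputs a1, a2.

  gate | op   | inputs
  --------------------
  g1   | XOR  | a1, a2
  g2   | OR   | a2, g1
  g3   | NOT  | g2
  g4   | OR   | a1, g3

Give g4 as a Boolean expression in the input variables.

a1 OR NOT (a2 OR (a1 XOR a2))

g1 = a1 XOR a2
g2 = a2 OR g1 = a2 OR (a1 XOR a2)
g3 = NOT g2 = NOT (a2 OR (a1 XOR a2))
g4 = a1 OR g3 = a1 OR NOT (a2 OR (a1 XOR a2))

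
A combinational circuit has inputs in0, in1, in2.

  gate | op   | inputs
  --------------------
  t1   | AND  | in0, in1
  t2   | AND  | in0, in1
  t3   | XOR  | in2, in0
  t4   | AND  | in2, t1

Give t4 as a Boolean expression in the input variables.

t1 = in0 AND in1
t4 = in2 AND t1 = in2 AND (in0 AND in1)

in2 AND (in0 AND in1)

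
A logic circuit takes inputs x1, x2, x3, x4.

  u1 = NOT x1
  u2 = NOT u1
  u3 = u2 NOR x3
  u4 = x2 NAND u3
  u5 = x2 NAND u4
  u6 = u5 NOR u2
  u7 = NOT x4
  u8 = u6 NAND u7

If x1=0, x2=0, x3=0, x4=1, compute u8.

1

u1 = NOT 0 = 1
u2 = NOT 1 = 0
u3 = 0 NOR 0 = 1
u4 = 0 NAND 1 = 1
u5 = 0 NAND 1 = 1
u6 = 1 NOR 0 = 0
u7 = NOT 1 = 0
u8 = 0 NAND 0 = 1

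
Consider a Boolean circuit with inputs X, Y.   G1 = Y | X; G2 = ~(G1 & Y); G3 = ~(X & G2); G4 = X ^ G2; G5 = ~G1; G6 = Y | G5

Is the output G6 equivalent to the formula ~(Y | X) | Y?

G1 = Y | X
G5 = ~G1 = ~(Y | X)
G6 = Y | G5 = Y | ~(Y | X)
At X=1, Y=0: circuit gives 0, formula gives 0.
At X=0, Y=0: circuit gives 1, formula gives 1.
Agrees on all 4 inputs.

Yes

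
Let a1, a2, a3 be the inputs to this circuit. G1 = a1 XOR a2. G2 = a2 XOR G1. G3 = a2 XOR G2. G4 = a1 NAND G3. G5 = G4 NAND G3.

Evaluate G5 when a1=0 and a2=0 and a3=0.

1

G1 = 0 XOR 0 = 0
G2 = 0 XOR 0 = 0
G3 = 0 XOR 0 = 0
G4 = 0 NAND 0 = 1
G5 = 1 NAND 0 = 1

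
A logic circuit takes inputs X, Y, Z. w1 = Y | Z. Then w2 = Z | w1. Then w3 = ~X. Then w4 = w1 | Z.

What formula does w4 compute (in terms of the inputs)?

(Y | Z) | Z

w1 = Y | Z
w4 = w1 | Z = (Y | Z) | Z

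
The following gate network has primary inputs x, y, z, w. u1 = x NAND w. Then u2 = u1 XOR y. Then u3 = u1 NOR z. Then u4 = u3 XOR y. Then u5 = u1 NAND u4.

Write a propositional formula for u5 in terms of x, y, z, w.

(x NAND w) NAND (((x NAND w) NOR z) XOR y)

u1 = x NAND w
u3 = u1 NOR z = (x NAND w) NOR z
u4 = u3 XOR y = ((x NAND w) NOR z) XOR y
u5 = u1 NAND u4 = (x NAND w) NAND (((x NAND w) NOR z) XOR y)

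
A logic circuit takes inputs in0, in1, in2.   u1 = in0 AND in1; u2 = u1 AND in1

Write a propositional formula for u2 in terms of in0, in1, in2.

u1 = in0 AND in1
u2 = u1 AND in1 = (in0 AND in1) AND in1

(in0 AND in1) AND in1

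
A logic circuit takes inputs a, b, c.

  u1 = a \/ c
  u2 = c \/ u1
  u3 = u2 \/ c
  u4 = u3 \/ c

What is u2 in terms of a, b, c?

c \/ (a \/ c)

u1 = a \/ c
u2 = c \/ u1 = c \/ (a \/ c)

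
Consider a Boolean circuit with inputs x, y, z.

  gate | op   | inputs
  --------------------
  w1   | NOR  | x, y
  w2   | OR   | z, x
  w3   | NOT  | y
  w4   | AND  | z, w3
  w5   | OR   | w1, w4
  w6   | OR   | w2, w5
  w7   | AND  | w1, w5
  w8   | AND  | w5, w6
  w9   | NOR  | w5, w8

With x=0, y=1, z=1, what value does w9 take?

w1 = 0 NOR 1 = 0
w2 = 1 OR 0 = 1
w3 = NOT 1 = 0
w4 = 1 AND 0 = 0
w5 = 0 OR 0 = 0
w6 = 1 OR 0 = 1
w8 = 0 AND 1 = 0
w9 = 0 NOR 0 = 1

1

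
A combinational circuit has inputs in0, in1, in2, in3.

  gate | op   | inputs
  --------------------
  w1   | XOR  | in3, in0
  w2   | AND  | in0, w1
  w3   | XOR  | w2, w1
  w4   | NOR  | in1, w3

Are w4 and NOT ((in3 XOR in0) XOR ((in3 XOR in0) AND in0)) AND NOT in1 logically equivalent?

w1 = in3 XOR in0
w2 = in0 AND w1 = in0 AND (in3 XOR in0)
w3 = w2 XOR w1 = (in0 AND (in3 XOR in0)) XOR (in3 XOR in0)
w4 = in1 NOR w3 = in1 NOR ((in0 AND (in3 XOR in0)) XOR (in3 XOR in0))
At in0=0, in1=0, in2=0, in3=1: circuit gives 0, formula gives 0.
At in0=0, in1=0, in2=0, in3=0: circuit gives 1, formula gives 1.
Agrees on all 16 inputs.

Yes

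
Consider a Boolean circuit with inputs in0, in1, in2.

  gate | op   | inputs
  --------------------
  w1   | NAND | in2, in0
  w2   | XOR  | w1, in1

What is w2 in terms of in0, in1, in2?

w1 = in2 NAND in0
w2 = w1 XOR in1 = (in2 NAND in0) XOR in1

(in2 NAND in0) XOR in1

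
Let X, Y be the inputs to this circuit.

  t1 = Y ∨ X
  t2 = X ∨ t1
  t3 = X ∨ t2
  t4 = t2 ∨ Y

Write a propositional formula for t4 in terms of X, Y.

t1 = Y ∨ X
t2 = X ∨ t1 = X ∨ (Y ∨ X)
t4 = t2 ∨ Y = (X ∨ (Y ∨ X)) ∨ Y

(X ∨ (Y ∨ X)) ∨ Y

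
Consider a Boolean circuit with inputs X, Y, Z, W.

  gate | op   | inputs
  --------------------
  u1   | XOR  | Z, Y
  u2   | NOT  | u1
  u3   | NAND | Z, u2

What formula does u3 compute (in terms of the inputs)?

Z NAND NOT (Z XOR Y)

u1 = Z XOR Y
u2 = NOT u1 = NOT (Z XOR Y)
u3 = Z NAND u2 = Z NAND NOT (Z XOR Y)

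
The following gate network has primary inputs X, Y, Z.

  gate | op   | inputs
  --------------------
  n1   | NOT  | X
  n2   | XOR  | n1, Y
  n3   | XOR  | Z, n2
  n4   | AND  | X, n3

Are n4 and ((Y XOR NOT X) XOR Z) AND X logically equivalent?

Yes

n1 = NOT X
n2 = n1 XOR Y = NOT X XOR Y
n3 = Z XOR n2 = Z XOR (NOT X XOR Y)
n4 = X AND n3 = X AND (Z XOR (NOT X XOR Y))
At X=0, Y=0, Z=0: circuit gives 0, formula gives 0.
At X=1, Y=0, Z=1: circuit gives 1, formula gives 1.
Agrees on all 8 inputs.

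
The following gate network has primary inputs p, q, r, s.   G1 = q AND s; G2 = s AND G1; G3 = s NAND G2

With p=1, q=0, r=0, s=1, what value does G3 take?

1

G1 = 0 AND 1 = 0
G2 = 1 AND 0 = 0
G3 = 1 NAND 0 = 1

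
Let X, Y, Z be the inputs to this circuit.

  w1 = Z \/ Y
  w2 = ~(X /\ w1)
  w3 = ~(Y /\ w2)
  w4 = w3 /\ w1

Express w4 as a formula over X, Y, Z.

(~(Y /\ (~(X /\ (Z \/ Y))))) /\ (Z \/ Y)

w1 = Z \/ Y
w2 = ~(X /\ w1) = ~(X /\ (Z \/ Y))
w3 = ~(Y /\ w2) = ~(Y /\ (~(X /\ (Z \/ Y))))
w4 = w3 /\ w1 = (~(Y /\ (~(X /\ (Z \/ Y))))) /\ (Z \/ Y)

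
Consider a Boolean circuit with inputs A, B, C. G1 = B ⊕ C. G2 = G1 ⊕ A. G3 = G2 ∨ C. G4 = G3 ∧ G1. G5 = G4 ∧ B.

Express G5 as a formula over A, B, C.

G1 = B ⊕ C
G2 = G1 ⊕ A = (B ⊕ C) ⊕ A
G3 = G2 ∨ C = ((B ⊕ C) ⊕ A) ∨ C
G4 = G3 ∧ G1 = (((B ⊕ C) ⊕ A) ∨ C) ∧ (B ⊕ C)
G5 = G4 ∧ B = ((((B ⊕ C) ⊕ A) ∨ C) ∧ (B ⊕ C)) ∧ B

((((B ⊕ C) ⊕ A) ∨ C) ∧ (B ⊕ C)) ∧ B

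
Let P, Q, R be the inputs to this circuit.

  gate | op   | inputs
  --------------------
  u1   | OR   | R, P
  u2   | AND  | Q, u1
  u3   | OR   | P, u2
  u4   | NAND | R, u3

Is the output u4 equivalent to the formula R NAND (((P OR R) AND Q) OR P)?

u1 = R OR P
u2 = Q AND u1 = Q AND (R OR P)
u3 = P OR u2 = P OR (Q AND (R OR P))
u4 = R NAND u3 = R NAND (P OR (Q AND (R OR P)))
At P=0, Q=1, R=1: circuit gives 0, formula gives 0.
At P=0, Q=0, R=0: circuit gives 1, formula gives 1.
Agrees on all 8 inputs.

Yes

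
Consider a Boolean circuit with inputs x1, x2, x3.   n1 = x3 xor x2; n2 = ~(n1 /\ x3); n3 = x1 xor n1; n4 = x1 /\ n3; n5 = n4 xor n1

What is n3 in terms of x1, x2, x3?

x1 xor (x3 xor x2)

n1 = x3 xor x2
n3 = x1 xor n1 = x1 xor (x3 xor x2)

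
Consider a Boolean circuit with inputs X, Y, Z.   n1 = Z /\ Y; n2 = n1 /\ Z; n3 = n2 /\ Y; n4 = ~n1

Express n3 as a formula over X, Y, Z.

n1 = Z /\ Y
n2 = n1 /\ Z = (Z /\ Y) /\ Z
n3 = n2 /\ Y = ((Z /\ Y) /\ Z) /\ Y

((Z /\ Y) /\ Z) /\ Y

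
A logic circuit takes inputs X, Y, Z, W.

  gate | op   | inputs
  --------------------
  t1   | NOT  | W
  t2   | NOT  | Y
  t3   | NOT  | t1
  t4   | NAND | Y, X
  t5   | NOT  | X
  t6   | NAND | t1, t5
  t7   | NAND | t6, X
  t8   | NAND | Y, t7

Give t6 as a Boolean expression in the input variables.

NOT W NAND NOT X

t1 = NOT W
t5 = NOT X
t6 = t1 NAND t5 = NOT W NAND NOT X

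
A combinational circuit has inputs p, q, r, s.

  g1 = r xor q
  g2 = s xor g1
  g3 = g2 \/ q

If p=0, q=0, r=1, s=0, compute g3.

1

g1 = 1 xor 0 = 1
g2 = 0 xor 1 = 1
g3 = 1 \/ 0 = 1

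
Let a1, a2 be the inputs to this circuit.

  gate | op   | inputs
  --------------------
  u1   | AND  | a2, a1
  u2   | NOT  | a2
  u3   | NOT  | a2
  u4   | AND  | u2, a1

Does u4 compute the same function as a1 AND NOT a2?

u2 = NOT a2
u4 = u2 AND a1 = NOT a2 AND a1
At a1=0, a2=0: circuit gives 0, formula gives 0.
At a1=1, a2=0: circuit gives 1, formula gives 1.
Agrees on all 4 inputs.

Yes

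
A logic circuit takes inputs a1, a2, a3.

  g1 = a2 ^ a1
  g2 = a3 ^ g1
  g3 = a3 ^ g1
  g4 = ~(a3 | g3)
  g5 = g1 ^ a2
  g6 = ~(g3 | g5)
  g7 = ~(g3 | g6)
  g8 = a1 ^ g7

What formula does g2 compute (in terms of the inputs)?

a3 ^ (a2 ^ a1)

g1 = a2 ^ a1
g2 = a3 ^ g1 = a3 ^ (a2 ^ a1)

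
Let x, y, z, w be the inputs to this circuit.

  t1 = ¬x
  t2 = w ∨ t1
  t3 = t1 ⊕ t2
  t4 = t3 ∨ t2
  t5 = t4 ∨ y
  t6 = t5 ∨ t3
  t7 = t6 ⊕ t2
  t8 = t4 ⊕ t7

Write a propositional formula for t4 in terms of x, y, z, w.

(¬x ⊕ (w ∨ ¬x)) ∨ (w ∨ ¬x)

t1 = ¬x
t2 = w ∨ t1 = w ∨ ¬x
t3 = t1 ⊕ t2 = ¬x ⊕ (w ∨ ¬x)
t4 = t3 ∨ t2 = (¬x ⊕ (w ∨ ¬x)) ∨ (w ∨ ¬x)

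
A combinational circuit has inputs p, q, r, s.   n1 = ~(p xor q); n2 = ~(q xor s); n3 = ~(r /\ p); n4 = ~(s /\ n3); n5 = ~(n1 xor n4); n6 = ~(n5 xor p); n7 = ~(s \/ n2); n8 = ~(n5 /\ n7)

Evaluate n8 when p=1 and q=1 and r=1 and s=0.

n1 = ~(1 xor 1) = 1
n2 = ~(1 xor 0) = 0
n3 = ~(1 /\ 1) = 0
n4 = ~(0 /\ 0) = 1
n5 = ~(1 xor 1) = 1
n7 = ~(0 \/ 0) = 1
n8 = ~(1 /\ 1) = 0

0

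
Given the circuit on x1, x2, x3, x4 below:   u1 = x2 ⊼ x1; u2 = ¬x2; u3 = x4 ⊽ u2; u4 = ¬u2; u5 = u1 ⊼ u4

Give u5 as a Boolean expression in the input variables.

u1 = x2 ⊼ x1
u2 = ¬x2
u4 = ¬u2 = ¬¬x2
u5 = u1 ⊼ u4 = (x2 ⊼ x1) ⊼ ¬¬x2

(x2 ⊼ x1) ⊼ ¬¬x2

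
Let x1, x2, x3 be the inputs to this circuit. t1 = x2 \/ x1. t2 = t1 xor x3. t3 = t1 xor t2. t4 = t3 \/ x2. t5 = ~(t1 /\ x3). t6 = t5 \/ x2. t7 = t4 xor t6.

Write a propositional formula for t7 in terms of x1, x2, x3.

t1 = x2 \/ x1
t2 = t1 xor x3 = (x2 \/ x1) xor x3
t3 = t1 xor t2 = (x2 \/ x1) xor ((x2 \/ x1) xor x3)
t4 = t3 \/ x2 = ((x2 \/ x1) xor ((x2 \/ x1) xor x3)) \/ x2
t5 = ~(t1 /\ x3) = ~((x2 \/ x1) /\ x3)
t6 = t5 \/ x2 = (~((x2 \/ x1) /\ x3)) \/ x2
t7 = t4 xor t6 = (((x2 \/ x1) xor ((x2 \/ x1) xor x3)) \/ x2) xor ((~((x2 \/ x1) /\ x3)) \/ x2)

(((x2 \/ x1) xor ((x2 \/ x1) xor x3)) \/ x2) xor ((~((x2 \/ x1) /\ x3)) \/ x2)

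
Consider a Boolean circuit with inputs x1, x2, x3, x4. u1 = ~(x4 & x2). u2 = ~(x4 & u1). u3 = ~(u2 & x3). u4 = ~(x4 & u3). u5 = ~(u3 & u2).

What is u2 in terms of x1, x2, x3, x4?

~(x4 & (~(x4 & x2)))

u1 = ~(x4 & x2)
u2 = ~(x4 & u1) = ~(x4 & (~(x4 & x2)))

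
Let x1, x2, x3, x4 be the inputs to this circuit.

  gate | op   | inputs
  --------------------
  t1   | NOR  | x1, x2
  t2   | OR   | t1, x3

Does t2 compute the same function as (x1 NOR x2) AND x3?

t1 = x1 NOR x2
t2 = t1 OR x3 = (x1 NOR x2) OR x3
At x1=0, x2=0, x3=0, x4=0: circuit gives 1, formula gives 0.

No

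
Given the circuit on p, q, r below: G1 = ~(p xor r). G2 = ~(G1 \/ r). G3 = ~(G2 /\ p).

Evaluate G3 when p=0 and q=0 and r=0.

1

G1 = ~(0 xor 0) = 1
G2 = ~(1 \/ 0) = 0
G3 = ~(0 /\ 0) = 1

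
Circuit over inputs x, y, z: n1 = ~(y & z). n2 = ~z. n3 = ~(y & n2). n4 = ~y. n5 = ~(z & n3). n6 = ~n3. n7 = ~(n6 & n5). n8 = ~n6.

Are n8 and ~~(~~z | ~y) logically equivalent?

n2 = ~z
n3 = ~(y & n2) = ~(y & ~z)
n6 = ~n3 = ~(~(y & ~z))
n8 = ~n6 = ~~(~(y & ~z))
At x=0, y=1, z=0: circuit gives 0, formula gives 0.
At x=0, y=0, z=0: circuit gives 1, formula gives 1.
Agrees on all 8 inputs.

Yes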